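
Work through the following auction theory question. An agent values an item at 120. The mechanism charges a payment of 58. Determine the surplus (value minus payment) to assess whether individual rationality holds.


Step 1: Surplus = value - payment = 120 - 58 = 62
Step 2: IR is satisfied (surplus >= 0)

62


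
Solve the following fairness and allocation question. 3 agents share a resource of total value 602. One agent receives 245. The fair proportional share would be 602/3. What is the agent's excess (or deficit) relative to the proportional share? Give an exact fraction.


Step 1: Proportional share = 602/3
Step 2: Agent's actual allocation = 245
Step 3: Excess = 245 - 602/3 = 133/3

133/3


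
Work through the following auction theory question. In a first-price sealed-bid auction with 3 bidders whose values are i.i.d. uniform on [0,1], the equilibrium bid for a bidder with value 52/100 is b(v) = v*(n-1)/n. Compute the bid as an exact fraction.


Step 1: The symmetric BNE bidding function is b(v) = v * (n-1) / n
Step 2: Substitute v = 13/25 and n = 3
Step 3: b = 13/25 * 2/3
Step 4: b = 26/75

26/75


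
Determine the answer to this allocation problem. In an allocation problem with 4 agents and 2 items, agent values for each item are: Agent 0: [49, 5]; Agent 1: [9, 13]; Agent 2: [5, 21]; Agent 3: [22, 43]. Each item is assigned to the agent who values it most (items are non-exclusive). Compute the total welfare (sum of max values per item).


Step 1: For each item, find the maximum value among all agents.
Step 2: Item 0 -> Agent 0 (value 49)
Step 3: Item 1 -> Agent 3 (value 43)
Step 4: Total welfare = 49 + 43 = 92

92


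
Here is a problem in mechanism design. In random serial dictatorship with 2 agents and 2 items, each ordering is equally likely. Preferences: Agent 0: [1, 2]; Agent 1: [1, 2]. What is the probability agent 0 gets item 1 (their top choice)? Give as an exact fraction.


Step 1: Agent 0 wants item 1
Step 2: There are 2 possible orderings of agents
Step 3: In 1 orderings, agent 0 gets item 1
Step 4: Probability = 1/2

1/2


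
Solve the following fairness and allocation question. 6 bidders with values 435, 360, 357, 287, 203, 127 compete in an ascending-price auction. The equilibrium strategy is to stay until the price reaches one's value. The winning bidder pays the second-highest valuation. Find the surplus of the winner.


Step 1: Identify the highest value: 435
Step 2: Identify the second-highest value: 360
Step 3: The final price = second-highest value = 360
Step 4: Surplus = 435 - 360 = 75

75


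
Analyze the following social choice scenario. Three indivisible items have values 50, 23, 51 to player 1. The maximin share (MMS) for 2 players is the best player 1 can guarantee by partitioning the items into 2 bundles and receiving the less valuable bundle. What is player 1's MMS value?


Step 1: Item values = 50, 23, 51
Step 2: Enumerate all 2-bundle partitions and take the smaller bundle:
  Partition 1: {50} vs {23,51} -> bundles 50, 74; min = 50
  Partition 2: {23} vs {50,51} -> bundles 23, 101; min = 23
  Partition 3: {51} vs {50,23} -> bundles 51, 73; min = 51
Step 3: MMS = max(50, 23, 51) = 51

51


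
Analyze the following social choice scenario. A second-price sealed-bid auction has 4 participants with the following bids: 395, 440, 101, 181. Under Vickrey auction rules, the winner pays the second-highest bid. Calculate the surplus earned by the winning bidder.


Step 1: Sort bids in descending order: 440, 395, 181, 101
Step 2: The winning bid is the highest: 440
Step 3: The payment equals the second-highest bid: 395
Step 4: Surplus = winner's bid - payment = 440 - 395 = 45

45


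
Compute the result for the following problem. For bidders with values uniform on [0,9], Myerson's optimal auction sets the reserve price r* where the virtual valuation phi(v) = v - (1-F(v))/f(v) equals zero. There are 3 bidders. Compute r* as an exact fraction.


Step 1: For U[0,9], F(v) = v/9 and f(v) = 1/9
Step 2: phi(v) = v - (1 - v/9)/(1/9) = v - (9 - v) = 2v - 9
Step 3: Set phi(r*) = 0: 2r* - 9 = 0
Step 4: r* = 9/2 (the number of bidders n = 3 does not enter)

9/2


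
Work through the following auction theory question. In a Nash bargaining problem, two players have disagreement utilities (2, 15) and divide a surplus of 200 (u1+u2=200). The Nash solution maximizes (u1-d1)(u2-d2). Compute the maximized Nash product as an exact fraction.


Step 1: The Nash solution splits surplus symmetrically above the disagreement point
Step 2: u1 = (total + d1 - d2)/2 = (200 + 2 - 15)/2 = 187/2
Step 3: u2 = (total - d1 + d2)/2 = (200 - 2 + 15)/2 = 213/2
Step 4: Nash product = (187/2 - 2) * (213/2 - 15)
Step 5: = 183/2 * 183/2 = 33489/4

33489/4


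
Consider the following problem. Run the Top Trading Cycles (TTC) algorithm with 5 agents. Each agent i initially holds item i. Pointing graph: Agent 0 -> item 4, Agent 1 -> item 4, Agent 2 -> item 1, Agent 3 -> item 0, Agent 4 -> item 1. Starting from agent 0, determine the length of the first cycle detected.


Step 1: Trace the pointer graph from agent 0: 0 -> 4 -> 1 -> 4
Step 2: A cycle is detected when we revisit agent 4
Step 3: The cycle is: 4 -> 1 -> 4
Step 4: Cycle length = 2

2


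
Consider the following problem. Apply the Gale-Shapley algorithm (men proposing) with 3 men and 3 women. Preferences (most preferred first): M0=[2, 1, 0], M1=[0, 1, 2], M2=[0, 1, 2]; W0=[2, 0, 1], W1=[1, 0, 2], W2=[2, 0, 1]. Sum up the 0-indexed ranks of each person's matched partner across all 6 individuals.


Step 1: Run Gale-Shapley (men propose, women hold best offer):
  M0 proposes to W2; she accepts
  M1 proposes to W0; she accepts
  M2 proposes to W0; she switches from M1
  M1 proposes to W1; she accepts
Step 2: Final matching: W0-M2, W1-M1, W2-M0
Step 3: 0-indexed ranks (man's rank of his match, then woman's): 0 + 0 + 1 + 0 + 0 + 1
Step 4: Total rank sum = 2

2


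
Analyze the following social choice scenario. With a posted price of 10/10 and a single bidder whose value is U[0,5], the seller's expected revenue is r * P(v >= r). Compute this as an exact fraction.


Step 1: Posted price r = 1, value support [0,5]
Step 2: P(v >= r) = (5 - 1)/5 = 4/5
Step 3: Expected revenue = r * P(v >= r) = 1 * 4/5
Step 4: Revenue = 4/5

4/5


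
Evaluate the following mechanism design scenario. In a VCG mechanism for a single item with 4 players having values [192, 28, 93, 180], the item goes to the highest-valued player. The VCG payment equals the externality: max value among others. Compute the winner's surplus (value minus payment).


Step 1: The winner is the agent with the highest value: agent 0 with value 192
Step 2: Values of other agents: [28, 93, 180]
Step 3: VCG payment = max of others' values = 180
Step 4: Surplus = 192 - 180 = 12

12


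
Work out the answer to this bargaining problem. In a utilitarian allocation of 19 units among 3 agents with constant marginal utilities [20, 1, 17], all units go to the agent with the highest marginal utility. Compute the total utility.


Step 1: The marginal utilities are [20, 1, 17]
Step 2: The highest marginal utility is 20
Step 3: All 19 units go to that agent
Step 4: Total utility = 20 * 19 = 380

380


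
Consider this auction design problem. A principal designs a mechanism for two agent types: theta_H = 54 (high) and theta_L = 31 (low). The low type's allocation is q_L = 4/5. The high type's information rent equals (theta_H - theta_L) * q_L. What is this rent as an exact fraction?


Step 1: theta_H - theta_L = 54 - 31 = 23
Step 2: Information rent = (theta_H - theta_L) * q_L
Step 3: = 23 * 4/5
Step 4: = 92/5

92/5


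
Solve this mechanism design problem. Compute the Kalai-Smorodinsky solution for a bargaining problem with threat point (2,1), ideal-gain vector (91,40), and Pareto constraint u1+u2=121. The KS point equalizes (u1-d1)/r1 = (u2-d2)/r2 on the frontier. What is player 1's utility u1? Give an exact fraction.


Step 1: At the KS point, (u1-d1)/r1 = (u2-d2)/r2 = t and u1+u2 = 121
Step 2: u1 = d1 + r1*t and u2 = d2 + r2*t, so (d1 + r1*t) + (d2 + r2*t) = 121
Step 3: t = (121 - 2 - 1)/(91 + 40) = 118/131
Step 4: u1 = d1 + r1*t = 2 + 91 * 118/131 = 11000/131
Step 5: (Check: u2 = d2 + r2*t = 4851/131; u1+u2 = 11000/131 + 4851/131 = 121, on the frontier.)

11000/131


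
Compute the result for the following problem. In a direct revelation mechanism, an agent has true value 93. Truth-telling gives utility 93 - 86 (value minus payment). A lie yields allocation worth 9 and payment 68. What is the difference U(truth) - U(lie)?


Step 1: U(truth) = value - payment = 93 - 86 = 7
Step 2: U(lie) = allocation - payment = 9 - 68 = -59
Step 3: IC gap = 7 - (-59) = 66

66


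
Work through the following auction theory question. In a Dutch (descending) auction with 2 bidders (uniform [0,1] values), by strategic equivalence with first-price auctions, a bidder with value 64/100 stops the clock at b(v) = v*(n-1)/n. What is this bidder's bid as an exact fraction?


Step 1: Dutch auctions are strategically equivalent to first-price auctions
Step 2: The equilibrium bid is b(v) = v*(n-1)/n
Step 3: b = 16/25 * 1/2
Step 4: b = 8/25

8/25


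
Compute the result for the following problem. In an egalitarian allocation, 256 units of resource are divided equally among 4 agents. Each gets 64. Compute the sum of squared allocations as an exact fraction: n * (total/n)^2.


Step 1: Each agent's share = 256/4 = 64
Step 2: Square of each share = (64)^2 = 4096
Step 3: Sum of squares = 4 * 4096 = 16384

16384


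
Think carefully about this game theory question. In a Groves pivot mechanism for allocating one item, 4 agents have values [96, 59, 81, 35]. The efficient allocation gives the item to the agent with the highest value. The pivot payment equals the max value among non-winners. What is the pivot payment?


Step 1: The efficient winner is agent 0 with value 96
Step 2: Other agents' values: [59, 81, 35]
Step 3: Pivot payment = max(others) = 81
Step 4: The winner pays 81

81


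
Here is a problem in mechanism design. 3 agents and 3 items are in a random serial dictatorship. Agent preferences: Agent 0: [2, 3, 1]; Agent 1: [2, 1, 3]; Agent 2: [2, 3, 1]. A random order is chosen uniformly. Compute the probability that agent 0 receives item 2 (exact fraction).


Step 1: Agent 0 wants item 2
Step 2: There are 6 possible orderings of agents
Step 3: In 2 orderings, agent 0 gets item 2
Step 4: Probability = 2/6 = 1/3

1/3


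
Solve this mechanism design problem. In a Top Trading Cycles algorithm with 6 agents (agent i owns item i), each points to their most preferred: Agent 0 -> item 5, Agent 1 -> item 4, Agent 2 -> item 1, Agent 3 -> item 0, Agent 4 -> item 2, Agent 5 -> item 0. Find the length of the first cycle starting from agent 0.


Step 1: Trace the pointer graph from agent 0: 0 -> 5 -> 0
Step 2: A cycle is detected when we revisit agent 0
Step 3: The cycle is: 0 -> 5 -> 0
Step 4: Cycle length = 2

2


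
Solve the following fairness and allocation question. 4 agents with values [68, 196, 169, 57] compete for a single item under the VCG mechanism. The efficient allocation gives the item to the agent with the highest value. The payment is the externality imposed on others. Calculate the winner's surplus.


Step 1: The winner is the agent with the highest value: agent 1 with value 196
Step 2: Values of other agents: [68, 169, 57]
Step 3: VCG payment = max of others' values = 169
Step 4: Surplus = 196 - 169 = 27

27


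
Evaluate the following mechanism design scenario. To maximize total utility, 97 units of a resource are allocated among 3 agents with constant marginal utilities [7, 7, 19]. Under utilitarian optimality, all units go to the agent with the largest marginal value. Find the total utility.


Step 1: The marginal utilities are [7, 7, 19]
Step 2: The highest marginal utility is 19
Step 3: All 97 units go to that agent
Step 4: Total utility = 19 * 97 = 1843

1843


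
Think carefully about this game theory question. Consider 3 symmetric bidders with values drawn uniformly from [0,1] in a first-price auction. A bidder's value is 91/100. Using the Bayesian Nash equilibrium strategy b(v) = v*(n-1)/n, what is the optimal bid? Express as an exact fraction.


Step 1: The symmetric BNE bidding function is b(v) = v * (n-1) / n
Step 2: Substitute v = 91/100 and n = 3
Step 3: b = 91/100 * 2/3
Step 4: b = 91/150

91/150


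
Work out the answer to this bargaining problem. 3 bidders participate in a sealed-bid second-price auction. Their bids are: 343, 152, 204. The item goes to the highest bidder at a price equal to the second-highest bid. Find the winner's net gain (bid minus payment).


Step 1: Sort bids in descending order: 343, 204, 152
Step 2: The winning bid is the highest: 343
Step 3: The payment equals the second-highest bid: 204
Step 4: Surplus = winner's bid - payment = 343 - 204 = 139

139


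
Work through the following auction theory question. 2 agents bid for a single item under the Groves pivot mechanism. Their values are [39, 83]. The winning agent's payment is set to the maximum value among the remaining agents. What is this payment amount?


Step 1: The efficient winner is agent 1 with value 83
Step 2: Other agents' values: [39]
Step 3: Pivot payment = max(others) = 39
Step 4: The winner pays 39

39


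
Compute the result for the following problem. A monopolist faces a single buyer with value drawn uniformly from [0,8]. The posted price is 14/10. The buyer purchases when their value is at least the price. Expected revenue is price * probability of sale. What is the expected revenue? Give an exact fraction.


Step 1: Posted price r = 7/5, value support [0,8]
Step 2: P(v >= r) = (8 - 7/5)/8 = 33/40
Step 3: Expected revenue = r * P(v >= r) = 7/5 * 33/40
Step 4: Revenue = 231/200

231/200


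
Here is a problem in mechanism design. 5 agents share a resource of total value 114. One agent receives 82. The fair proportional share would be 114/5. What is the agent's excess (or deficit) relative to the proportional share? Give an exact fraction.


Step 1: Proportional share = 114/5
Step 2: Agent's actual allocation = 82
Step 3: Excess = 82 - 114/5 = 296/5

296/5


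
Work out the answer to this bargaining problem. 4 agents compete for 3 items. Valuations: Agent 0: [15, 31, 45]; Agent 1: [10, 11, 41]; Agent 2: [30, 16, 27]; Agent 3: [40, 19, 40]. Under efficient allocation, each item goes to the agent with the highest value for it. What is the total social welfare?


Step 1: For each item, find the maximum value among all agents.
Step 2: Item 0 -> Agent 3 (value 40)
Step 3: Item 1 -> Agent 0 (value 31)
Step 4: Item 2 -> Agent 0 (value 45)
Step 5: Total welfare = 40 + 31 + 45 = 116

116


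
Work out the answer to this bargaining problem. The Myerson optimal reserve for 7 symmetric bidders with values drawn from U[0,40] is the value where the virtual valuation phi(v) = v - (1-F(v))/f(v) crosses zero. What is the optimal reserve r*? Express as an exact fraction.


Step 1: For U[0,40], F(v) = v/40 and f(v) = 1/40
Step 2: phi(v) = v - (1 - v/40)/(1/40) = v - (40 - v) = 2v - 40
Step 3: Set phi(r*) = 0: 2r* - 40 = 0
Step 4: r* = 40/2 = 20 (the number of bidders n = 7 does not enter)

20


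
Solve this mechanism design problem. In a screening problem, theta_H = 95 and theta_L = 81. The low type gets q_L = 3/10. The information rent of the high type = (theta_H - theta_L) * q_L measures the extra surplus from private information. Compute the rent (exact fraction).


Step 1: theta_H - theta_L = 95 - 81 = 14
Step 2: Information rent = (theta_H - theta_L) * q_L
Step 3: = 14 * 3/10
Step 4: = 21/5

21/5


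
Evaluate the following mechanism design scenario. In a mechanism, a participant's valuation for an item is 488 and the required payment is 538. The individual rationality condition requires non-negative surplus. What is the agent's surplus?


Step 1: Surplus = value - payment = 488 - 538 = -50
Step 2: IR is violated (surplus < 0)

-50


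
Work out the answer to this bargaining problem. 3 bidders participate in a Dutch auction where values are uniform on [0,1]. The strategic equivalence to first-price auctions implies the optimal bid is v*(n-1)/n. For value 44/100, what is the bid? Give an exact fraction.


Step 1: Dutch auctions are strategically equivalent to first-price auctions
Step 2: The equilibrium bid is b(v) = v*(n-1)/n
Step 3: b = 11/25 * 2/3
Step 4: b = 22/75

22/75


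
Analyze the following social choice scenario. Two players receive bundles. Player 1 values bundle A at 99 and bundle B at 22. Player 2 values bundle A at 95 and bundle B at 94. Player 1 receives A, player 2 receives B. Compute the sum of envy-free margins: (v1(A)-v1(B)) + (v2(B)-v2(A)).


Step 1: Player 1's margin = v1(A) - v1(B) = 99 - 22 = 77
Step 2: Player 2's margin = v2(B) - v2(A) = 94 - 95 = -1
Step 3: Total margin = 77 + -1 = 76

76


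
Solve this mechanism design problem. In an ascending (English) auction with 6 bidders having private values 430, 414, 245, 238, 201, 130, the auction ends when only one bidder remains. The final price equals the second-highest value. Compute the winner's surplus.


Step 1: Identify the highest value: 430
Step 2: Identify the second-highest value: 414
Step 3: The final price = second-highest value = 414
Step 4: Surplus = 430 - 414 = 16

16


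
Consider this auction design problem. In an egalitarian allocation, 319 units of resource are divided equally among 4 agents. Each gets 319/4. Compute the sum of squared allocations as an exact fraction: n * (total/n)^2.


Step 1: Each agent's share = 319/4
Step 2: Square of each share = (319/4)^2 = 101761/16
Step 3: Sum of squares = 4 * 101761/16 = 101761/4

101761/4


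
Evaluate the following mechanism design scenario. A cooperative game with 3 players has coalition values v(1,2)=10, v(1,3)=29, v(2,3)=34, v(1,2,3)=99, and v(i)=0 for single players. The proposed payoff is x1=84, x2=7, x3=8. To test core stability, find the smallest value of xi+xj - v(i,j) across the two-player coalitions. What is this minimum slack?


Step 1: Slack for coalition (1,2): x1+x2 - v12 = 91 - 10 = 81
Step 2: Slack for coalition (1,3): x1+x3 - v13 = 92 - 29 = 63
Step 3: Slack for coalition (2,3): x2+x3 - v23 = 15 - 34 = -19
Step 4: Minimum slack = min(81, 63, -19) = -19, attained by (2,3); coalition (2,3) can block (slack < 0), so the allocation is not in the core

-19


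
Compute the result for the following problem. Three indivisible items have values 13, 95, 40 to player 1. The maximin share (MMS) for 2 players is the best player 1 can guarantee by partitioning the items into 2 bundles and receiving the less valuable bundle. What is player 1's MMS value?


Step 1: Item values = 13, 95, 40
Step 2: Enumerate all 2-bundle partitions and take the smaller bundle:
  Partition 1: {13} vs {95,40} -> bundles 13, 135; min = 13
  Partition 2: {95} vs {13,40} -> bundles 95, 53; min = 53
  Partition 3: {40} vs {13,95} -> bundles 40, 108; min = 40
Step 3: MMS = max(13, 53, 40) = 53

53


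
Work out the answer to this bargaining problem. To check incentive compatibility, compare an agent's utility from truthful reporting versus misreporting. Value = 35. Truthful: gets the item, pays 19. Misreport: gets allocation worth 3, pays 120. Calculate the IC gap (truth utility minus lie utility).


Step 1: U(truth) = value - payment = 35 - 19 = 16
Step 2: U(lie) = allocation - payment = 3 - 120 = -117
Step 3: IC gap = 16 - (-117) = 133

133


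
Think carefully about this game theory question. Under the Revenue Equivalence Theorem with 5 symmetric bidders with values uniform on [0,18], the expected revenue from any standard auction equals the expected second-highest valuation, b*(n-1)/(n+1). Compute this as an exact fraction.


Step 1: By Revenue Equivalence, expected revenue = b*(n-1)/(n+1)
Step 2: Substituting n = 5, b = 18
Step 3: Revenue = 18*(5-1)/(5+1) = 18*4/6
Step 4: Revenue = 72/6 = 12

12


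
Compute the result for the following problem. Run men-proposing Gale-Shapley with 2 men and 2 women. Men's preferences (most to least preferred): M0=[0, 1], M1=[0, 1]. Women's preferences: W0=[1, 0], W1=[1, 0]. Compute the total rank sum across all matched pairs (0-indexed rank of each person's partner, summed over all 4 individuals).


Step 1: Run Gale-Shapley (men propose, women hold best offer):
  M0 proposes to W0; she accepts
  M1 proposes to W0; she switches from M0
  M0 proposes to W1; she accepts
Step 2: Final matching: W0-M1, W1-M0
Step 3: 0-indexed ranks (man's rank of his match, then woman's): 0 + 0 + 1 + 1
Step 4: Total rank sum = 2

2


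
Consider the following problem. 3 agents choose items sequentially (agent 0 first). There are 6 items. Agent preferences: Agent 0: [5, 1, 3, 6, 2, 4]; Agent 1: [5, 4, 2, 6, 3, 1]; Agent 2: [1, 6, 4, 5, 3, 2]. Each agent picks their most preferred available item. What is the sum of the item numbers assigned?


Step 1: Agent 0 picks item 5
Step 2: Agent 1 picks item 4
Step 3: Agent 2 picks item 1
Step 4: Sum = 5 + 4 + 1 = 10

10


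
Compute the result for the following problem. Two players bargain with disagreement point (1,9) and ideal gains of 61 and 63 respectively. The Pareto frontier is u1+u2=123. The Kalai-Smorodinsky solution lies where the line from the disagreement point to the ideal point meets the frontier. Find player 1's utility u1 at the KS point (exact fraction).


Step 1: At the KS point, (u1-d1)/r1 = (u2-d2)/r2 = t and u1+u2 = 123
Step 2: u1 = d1 + r1*t and u2 = d2 + r2*t, so (d1 + r1*t) + (d2 + r2*t) = 123
Step 3: t = (123 - 1 - 9)/(61 + 63) = 113/124
Step 4: u1 = d1 + r1*t = 1 + 61 * 113/124 = 7017/124
Step 5: (Check: u2 = d2 + r2*t = 8235/124; u1+u2 = 7017/124 + 8235/124 = 123, on the frontier.)

7017/124


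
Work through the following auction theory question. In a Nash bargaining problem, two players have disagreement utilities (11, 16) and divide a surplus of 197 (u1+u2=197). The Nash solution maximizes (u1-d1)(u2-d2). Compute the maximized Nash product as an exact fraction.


Step 1: The Nash solution splits surplus symmetrically above the disagreement point
Step 2: u1 = (total + d1 - d2)/2 = (197 + 11 - 16)/2 = 96
Step 3: u2 = (total - d1 + d2)/2 = (197 - 11 + 16)/2 = 101
Step 4: Nash product = (96 - 11) * (101 - 16)
Step 5: = 85 * 85 = 7225

7225


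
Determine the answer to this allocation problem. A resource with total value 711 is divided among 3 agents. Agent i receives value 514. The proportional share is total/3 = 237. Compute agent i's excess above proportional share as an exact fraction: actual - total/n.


Step 1: Proportional share = 711/3 = 237
Step 2: Agent's actual allocation = 514
Step 3: Excess = 514 - 237 = 277

277


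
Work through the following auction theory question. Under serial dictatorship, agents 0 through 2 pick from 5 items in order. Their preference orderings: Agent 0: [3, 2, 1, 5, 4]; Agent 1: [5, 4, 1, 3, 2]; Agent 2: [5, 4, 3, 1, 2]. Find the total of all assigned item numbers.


Step 1: Agent 0 picks item 3
Step 2: Agent 1 picks item 5
Step 3: Agent 2 picks item 4
Step 4: Sum = 3 + 5 + 4 = 12

12


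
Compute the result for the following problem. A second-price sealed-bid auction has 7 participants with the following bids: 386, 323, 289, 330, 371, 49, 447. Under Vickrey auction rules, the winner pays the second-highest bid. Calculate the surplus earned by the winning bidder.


Step 1: Sort bids in descending order: 447, 386, 371, 330, 323, 289, 49
Step 2: The winning bid is the highest: 447
Step 3: The payment equals the second-highest bid: 386
Step 4: Surplus = winner's bid - payment = 447 - 386 = 61

61


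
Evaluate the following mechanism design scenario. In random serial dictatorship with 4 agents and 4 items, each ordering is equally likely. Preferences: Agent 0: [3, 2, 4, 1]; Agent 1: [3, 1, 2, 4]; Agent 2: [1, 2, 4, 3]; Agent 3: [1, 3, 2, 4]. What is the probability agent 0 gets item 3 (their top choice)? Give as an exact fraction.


Step 1: Agent 0 wants item 3
Step 2: There are 24 possible orderings of agents
Step 3: In 11 orderings, agent 0 gets item 3
Step 4: Probability = 11/24

11/24


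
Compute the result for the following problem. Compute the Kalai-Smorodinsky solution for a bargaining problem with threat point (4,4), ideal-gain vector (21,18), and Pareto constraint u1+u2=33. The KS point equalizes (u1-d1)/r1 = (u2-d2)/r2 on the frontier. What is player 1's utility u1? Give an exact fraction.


Step 1: At the KS point, (u1-d1)/r1 = (u2-d2)/r2 = t and u1+u2 = 33
Step 2: u1 = d1 + r1*t and u2 = d2 + r2*t, so (d1 + r1*t) + (d2 + r2*t) = 33
Step 3: t = (33 - 4 - 4)/(21 + 18) = 25/39
Step 4: u1 = d1 + r1*t = 4 + 21 * 25/39 = 227/13
Step 5: (Check: u2 = d2 + r2*t = 202/13; u1+u2 = 227/13 + 202/13 = 33, on the frontier.)

227/13


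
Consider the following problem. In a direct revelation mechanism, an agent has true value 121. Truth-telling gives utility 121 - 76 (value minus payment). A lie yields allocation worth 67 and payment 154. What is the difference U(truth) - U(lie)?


Step 1: U(truth) = value - payment = 121 - 76 = 45
Step 2: U(lie) = allocation - payment = 67 - 154 = -87
Step 3: IC gap = 45 - (-87) = 132

132


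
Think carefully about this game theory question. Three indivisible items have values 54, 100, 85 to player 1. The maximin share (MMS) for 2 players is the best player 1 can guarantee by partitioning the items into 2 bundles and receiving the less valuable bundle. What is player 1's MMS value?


Step 1: Item values = 54, 100, 85
Step 2: Enumerate all 2-bundle partitions and take the smaller bundle:
  Partition 1: {54} vs {100,85} -> bundles 54, 185; min = 54
  Partition 2: {100} vs {54,85} -> bundles 100, 139; min = 100
  Partition 3: {85} vs {54,100} -> bundles 85, 154; min = 85
Step 3: MMS = max(54, 100, 85) = 100

100


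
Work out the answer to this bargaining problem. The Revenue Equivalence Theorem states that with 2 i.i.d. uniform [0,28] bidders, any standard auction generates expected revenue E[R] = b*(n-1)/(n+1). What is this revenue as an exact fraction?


Step 1: By Revenue Equivalence, expected revenue = b*(n-1)/(n+1)
Step 2: Substituting n = 2, b = 28
Step 3: Revenue = 28*(2-1)/(2+1) = 28*1/3
Step 4: Revenue = 28/3

28/3


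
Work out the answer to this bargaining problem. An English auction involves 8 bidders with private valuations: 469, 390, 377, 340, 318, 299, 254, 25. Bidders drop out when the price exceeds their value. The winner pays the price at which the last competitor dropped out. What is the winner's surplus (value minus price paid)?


Step 1: Identify the highest value: 469
Step 2: Identify the second-highest value: 390
Step 3: The final price = second-highest value = 390
Step 4: Surplus = 469 - 390 = 79

79


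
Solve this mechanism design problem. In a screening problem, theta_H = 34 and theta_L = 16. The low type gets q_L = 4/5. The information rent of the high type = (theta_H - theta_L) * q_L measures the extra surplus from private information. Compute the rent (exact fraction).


Step 1: theta_H - theta_L = 34 - 16 = 18
Step 2: Information rent = (theta_H - theta_L) * q_L
Step 3: = 18 * 4/5
Step 4: = 72/5

72/5


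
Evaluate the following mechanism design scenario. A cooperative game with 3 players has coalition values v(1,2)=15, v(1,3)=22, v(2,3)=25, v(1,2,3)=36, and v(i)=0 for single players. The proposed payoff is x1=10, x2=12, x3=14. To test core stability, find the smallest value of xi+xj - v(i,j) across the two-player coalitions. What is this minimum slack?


Step 1: Slack for coalition (1,2): x1+x2 - v12 = 22 - 15 = 7
Step 2: Slack for coalition (1,3): x1+x3 - v13 = 24 - 22 = 2
Step 3: Slack for coalition (2,3): x2+x3 - v23 = 26 - 25 = 1
Step 4: Minimum slack = min(7, 2, 1) = 1, attained by (2,3); no pair can gain by deviating, so the allocation is in the core

1


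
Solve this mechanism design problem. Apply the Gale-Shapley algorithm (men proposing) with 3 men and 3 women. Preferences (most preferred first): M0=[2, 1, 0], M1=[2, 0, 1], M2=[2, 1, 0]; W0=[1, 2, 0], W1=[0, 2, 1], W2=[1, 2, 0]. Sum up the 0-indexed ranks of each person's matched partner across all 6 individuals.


Step 1: Run Gale-Shapley (men propose, women hold best offer):
  M0 proposes to W2; she accepts
  M1 proposes to W2; she switches from M0
  M2 proposes to W2; rejected
  M2 proposes to W1; she accepts
  M0 proposes to W1; she switches from M2
  M2 proposes to W0; she accepts
Step 2: Final matching: W0-M2, W1-M0, W2-M1
Step 3: 0-indexed ranks (man's rank of his match, then woman's): 2 + 1 + 1 + 0 + 0 + 0
Step 4: Total rank sum = 4

4


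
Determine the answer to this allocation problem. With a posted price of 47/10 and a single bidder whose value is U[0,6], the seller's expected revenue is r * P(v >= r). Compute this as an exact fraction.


Step 1: Posted price r = 47/10, value support [0,6]
Step 2: P(v >= r) = (6 - 47/10)/6 = 13/60
Step 3: Expected revenue = r * P(v >= r) = 47/10 * 13/60
Step 4: Revenue = 611/600

611/600


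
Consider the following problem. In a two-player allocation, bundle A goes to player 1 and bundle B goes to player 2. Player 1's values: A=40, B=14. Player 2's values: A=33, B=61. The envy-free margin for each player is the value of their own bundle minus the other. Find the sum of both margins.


Step 1: Player 1's margin = v1(A) - v1(B) = 40 - 14 = 26
Step 2: Player 2's margin = v2(B) - v2(A) = 61 - 33 = 28
Step 3: Total margin = 26 + 28 = 54

54


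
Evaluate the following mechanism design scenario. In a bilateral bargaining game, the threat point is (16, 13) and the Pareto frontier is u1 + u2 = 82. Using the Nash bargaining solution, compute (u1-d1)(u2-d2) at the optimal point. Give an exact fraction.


Step 1: The Nash solution splits surplus symmetrically above the disagreement point
Step 2: u1 = (total + d1 - d2)/2 = (82 + 16 - 13)/2 = 85/2
Step 3: u2 = (total - d1 + d2)/2 = (82 - 16 + 13)/2 = 79/2
Step 4: Nash product = (85/2 - 16) * (79/2 - 13)
Step 5: = 53/2 * 53/2 = 2809/4

2809/4


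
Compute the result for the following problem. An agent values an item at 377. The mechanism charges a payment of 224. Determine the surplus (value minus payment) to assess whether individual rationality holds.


Step 1: Surplus = value - payment = 377 - 224 = 153
Step 2: IR is satisfied (surplus >= 0)

153


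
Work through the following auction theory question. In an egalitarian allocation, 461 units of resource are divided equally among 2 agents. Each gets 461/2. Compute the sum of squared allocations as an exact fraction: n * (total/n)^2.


Step 1: Each agent's share = 461/2
Step 2: Square of each share = (461/2)^2 = 212521/4
Step 3: Sum of squares = 2 * 212521/4 = 212521/2

212521/2


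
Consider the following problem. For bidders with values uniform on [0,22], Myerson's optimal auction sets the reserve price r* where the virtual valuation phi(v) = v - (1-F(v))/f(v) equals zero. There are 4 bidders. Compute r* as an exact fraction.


Step 1: For U[0,22], F(v) = v/22 and f(v) = 1/22
Step 2: phi(v) = v - (1 - v/22)/(1/22) = v - (22 - v) = 2v - 22
Step 3: Set phi(r*) = 0: 2r* - 22 = 0
Step 4: r* = 22/2 = 11 (the number of bidders n = 4 does not enter)

11


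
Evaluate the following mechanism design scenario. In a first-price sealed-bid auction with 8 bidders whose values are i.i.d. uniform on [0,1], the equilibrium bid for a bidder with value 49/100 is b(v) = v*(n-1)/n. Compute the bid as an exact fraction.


Step 1: The symmetric BNE bidding function is b(v) = v * (n-1) / n
Step 2: Substitute v = 49/100 and n = 8
Step 3: b = 49/100 * 7/8
Step 4: b = 343/800

343/800


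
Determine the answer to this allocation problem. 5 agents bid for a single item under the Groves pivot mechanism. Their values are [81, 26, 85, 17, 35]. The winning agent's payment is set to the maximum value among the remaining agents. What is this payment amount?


Step 1: The efficient winner is agent 2 with value 85
Step 2: Other agents' values: [81, 26, 17, 35]
Step 3: Pivot payment = max(others) = 81
Step 4: The winner pays 81

81


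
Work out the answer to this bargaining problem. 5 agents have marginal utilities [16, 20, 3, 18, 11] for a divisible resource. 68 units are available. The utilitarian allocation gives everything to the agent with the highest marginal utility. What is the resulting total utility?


Step 1: The marginal utilities are [16, 20, 3, 18, 11]
Step 2: The highest marginal utility is 20
Step 3: All 68 units go to that agent
Step 4: Total utility = 20 * 68 = 1360

1360


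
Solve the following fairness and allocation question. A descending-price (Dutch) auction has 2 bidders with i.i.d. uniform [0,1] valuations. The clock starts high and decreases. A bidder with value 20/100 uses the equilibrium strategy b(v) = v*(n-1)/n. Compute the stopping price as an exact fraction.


Step 1: Dutch auctions are strategically equivalent to first-price auctions
Step 2: The equilibrium bid is b(v) = v*(n-1)/n
Step 3: b = 1/5 * 1/2
Step 4: b = 1/10

1/10


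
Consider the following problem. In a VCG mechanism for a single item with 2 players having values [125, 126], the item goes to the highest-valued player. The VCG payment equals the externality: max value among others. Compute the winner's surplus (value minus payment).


Step 1: The winner is the agent with the highest value: agent 1 with value 126
Step 2: Values of other agents: [125]
Step 3: VCG payment = max of others' values = 125
Step 4: Surplus = 126 - 125 = 1

1


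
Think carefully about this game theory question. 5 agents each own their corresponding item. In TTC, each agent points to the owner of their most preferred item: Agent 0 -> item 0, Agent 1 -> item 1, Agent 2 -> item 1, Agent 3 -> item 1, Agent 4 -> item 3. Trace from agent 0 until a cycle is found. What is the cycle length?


Step 1: Trace the pointer graph from agent 0: 0 -> 0
Step 2: A cycle is detected when we revisit agent 0
Step 3: The cycle is: 0 -> 0
Step 4: Cycle length = 1

1


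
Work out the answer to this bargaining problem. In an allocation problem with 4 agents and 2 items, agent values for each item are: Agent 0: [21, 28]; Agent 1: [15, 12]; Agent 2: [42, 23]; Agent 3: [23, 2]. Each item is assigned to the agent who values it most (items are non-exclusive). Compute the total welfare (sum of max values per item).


Step 1: For each item, find the maximum value among all agents.
Step 2: Item 0 -> Agent 2 (value 42)
Step 3: Item 1 -> Agent 0 (value 28)
Step 4: Total welfare = 42 + 28 = 70

70


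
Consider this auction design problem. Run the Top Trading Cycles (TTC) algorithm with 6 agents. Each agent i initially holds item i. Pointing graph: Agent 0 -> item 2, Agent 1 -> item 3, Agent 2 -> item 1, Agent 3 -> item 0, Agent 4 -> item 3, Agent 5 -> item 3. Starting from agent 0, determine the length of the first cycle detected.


Step 1: Trace the pointer graph from agent 0: 0 -> 2 -> 1 -> 3 -> 0
Step 2: A cycle is detected when we revisit agent 0
Step 3: The cycle is: 0 -> 2 -> 1 -> 3 -> 0
Step 4: Cycle length = 4

4


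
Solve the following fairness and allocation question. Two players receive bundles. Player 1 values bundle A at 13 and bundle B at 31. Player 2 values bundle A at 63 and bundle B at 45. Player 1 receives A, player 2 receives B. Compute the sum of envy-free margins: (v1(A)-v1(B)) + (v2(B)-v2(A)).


Step 1: Player 1's margin = v1(A) - v1(B) = 13 - 31 = -18
Step 2: Player 2's margin = v2(B) - v2(A) = 45 - 63 = -18
Step 3: Total margin = -18 + -18 = -36

-36


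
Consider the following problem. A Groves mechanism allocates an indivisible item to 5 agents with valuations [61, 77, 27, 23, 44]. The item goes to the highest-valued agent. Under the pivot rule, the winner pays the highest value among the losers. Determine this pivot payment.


Step 1: The efficient winner is agent 1 with value 77
Step 2: Other agents' values: [61, 27, 23, 44]
Step 3: Pivot payment = max(others) = 61
Step 4: The winner pays 61

61


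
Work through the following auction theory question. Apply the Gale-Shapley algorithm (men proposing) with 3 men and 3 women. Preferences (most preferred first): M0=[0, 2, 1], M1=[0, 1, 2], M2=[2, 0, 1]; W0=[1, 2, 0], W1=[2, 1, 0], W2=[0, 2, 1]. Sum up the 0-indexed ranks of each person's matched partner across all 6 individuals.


Step 1: Run Gale-Shapley (men propose, women hold best offer):
  M0 proposes to W0; she accepts
  M1 proposes to W0; she switches from M0
  M2 proposes to W2; she accepts
  M0 proposes to W2; she switches from M2
  M2 proposes to W0; rejected
  M2 proposes to W1; she accepts
Step 2: Final matching: W0-M1, W1-M2, W2-M0
Step 3: 0-indexed ranks (man's rank of his match, then woman's): 0 + 0 + 2 + 0 + 1 + 0
Step 4: Total rank sum = 3

3


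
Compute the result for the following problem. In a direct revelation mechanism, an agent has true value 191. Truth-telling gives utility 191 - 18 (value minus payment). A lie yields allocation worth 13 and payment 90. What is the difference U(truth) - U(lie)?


Step 1: U(truth) = value - payment = 191 - 18 = 173
Step 2: U(lie) = allocation - payment = 13 - 90 = -77
Step 3: IC gap = 173 - (-77) = 250

250


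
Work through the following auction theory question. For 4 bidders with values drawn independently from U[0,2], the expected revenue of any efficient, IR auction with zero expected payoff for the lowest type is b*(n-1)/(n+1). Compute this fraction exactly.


Step 1: By Revenue Equivalence, expected revenue = b*(n-1)/(n+1)
Step 2: Substituting n = 4, b = 2
Step 3: Revenue = 2*(4-1)/(4+1) = 2*3/5
Step 4: Revenue = 6/5

6/5


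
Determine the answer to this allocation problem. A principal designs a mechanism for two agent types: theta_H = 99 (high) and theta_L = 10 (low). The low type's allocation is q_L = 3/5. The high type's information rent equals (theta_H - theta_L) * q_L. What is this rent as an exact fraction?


Step 1: theta_H - theta_L = 99 - 10 = 89
Step 2: Information rent = (theta_H - theta_L) * q_L
Step 3: = 89 * 3/5
Step 4: = 267/5

267/5


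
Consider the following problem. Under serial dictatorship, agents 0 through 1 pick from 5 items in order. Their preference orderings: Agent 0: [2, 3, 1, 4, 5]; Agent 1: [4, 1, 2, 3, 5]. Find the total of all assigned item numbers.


Step 1: Agent 0 picks item 2
Step 2: Agent 1 picks item 4
Step 3: Sum = 2 + 4 = 6

6


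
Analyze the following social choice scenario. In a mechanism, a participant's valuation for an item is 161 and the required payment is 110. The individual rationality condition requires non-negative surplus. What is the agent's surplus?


Step 1: Surplus = value - payment = 161 - 110 = 51
Step 2: IR is satisfied (surplus >= 0)

51


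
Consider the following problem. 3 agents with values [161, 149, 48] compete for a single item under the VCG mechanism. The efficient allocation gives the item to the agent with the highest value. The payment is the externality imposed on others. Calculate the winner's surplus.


Step 1: The winner is the agent with the highest value: agent 0 with value 161
Step 2: Values of other agents: [149, 48]
Step 3: VCG payment = max of others' values = 149
Step 4: Surplus = 161 - 149 = 12

12


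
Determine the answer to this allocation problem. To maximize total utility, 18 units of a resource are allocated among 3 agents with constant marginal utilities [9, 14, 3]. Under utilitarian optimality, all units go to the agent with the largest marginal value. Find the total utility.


Step 1: The marginal utilities are [9, 14, 3]
Step 2: The highest marginal utility is 14
Step 3: All 18 units go to that agent
Step 4: Total utility = 14 * 18 = 252

252


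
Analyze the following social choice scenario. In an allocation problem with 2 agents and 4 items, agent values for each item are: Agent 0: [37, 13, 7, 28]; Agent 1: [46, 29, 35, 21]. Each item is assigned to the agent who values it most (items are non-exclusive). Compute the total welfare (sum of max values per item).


Step 1: For each item, find the maximum value among all agents.
Step 2: Item 0 -> Agent 1 (value 46)
Step 3: Item 1 -> Agent 1 (value 29)
Step 4: Item 2 -> Agent 1 (value 35)
Step 5: Item 3 -> Agent 0 (value 28)
Step 6: Total welfare = 46 + 29 + 35 + 28 = 138

138
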